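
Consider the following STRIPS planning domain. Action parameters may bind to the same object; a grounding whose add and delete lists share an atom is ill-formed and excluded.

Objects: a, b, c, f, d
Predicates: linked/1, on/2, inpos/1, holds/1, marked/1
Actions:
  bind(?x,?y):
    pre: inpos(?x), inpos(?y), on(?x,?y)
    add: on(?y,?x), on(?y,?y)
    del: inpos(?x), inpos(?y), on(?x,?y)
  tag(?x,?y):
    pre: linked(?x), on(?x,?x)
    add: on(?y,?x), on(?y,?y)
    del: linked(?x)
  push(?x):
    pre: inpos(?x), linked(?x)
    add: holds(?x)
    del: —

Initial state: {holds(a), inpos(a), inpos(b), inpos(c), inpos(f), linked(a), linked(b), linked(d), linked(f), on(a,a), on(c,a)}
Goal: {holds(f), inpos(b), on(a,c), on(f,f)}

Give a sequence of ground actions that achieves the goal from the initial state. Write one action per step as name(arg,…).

bind(c,a); tag(a,f); push(f)

1. bind(c,a)  →  {holds(a), inpos(b), inpos(f), linked(a), linked(b), linked(d), linked(f), on(a,a), on(a,c)}
2. tag(a,f)  →  {holds(a), inpos(b), inpos(f), linked(b), linked(d), linked(f), on(a,a), on(a,c), on(f,a), on(f,f)}
3. push(f)  →  {holds(a), holds(f), inpos(b), inpos(f), linked(b), linked(d), linked(f), on(a,a), on(a,c), on(f,a), on(f,f)}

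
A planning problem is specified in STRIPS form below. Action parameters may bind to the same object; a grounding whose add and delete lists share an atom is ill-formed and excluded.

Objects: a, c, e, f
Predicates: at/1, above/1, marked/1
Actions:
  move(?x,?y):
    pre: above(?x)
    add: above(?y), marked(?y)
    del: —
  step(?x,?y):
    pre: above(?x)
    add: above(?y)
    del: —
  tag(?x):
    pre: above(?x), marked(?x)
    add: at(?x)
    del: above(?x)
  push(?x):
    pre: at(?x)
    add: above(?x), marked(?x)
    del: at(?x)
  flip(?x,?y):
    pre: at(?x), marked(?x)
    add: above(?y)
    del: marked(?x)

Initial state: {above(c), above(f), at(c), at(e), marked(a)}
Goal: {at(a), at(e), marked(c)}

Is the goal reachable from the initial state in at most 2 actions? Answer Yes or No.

No

1. move(c,a)  →  {above(a), above(c), above(f), at(c), at(e), marked(a)}
2. move(a,c)  →  {above(a), above(c), above(f), at(c), at(e), marked(a), marked(c)}
3. tag(a)  →  {above(c), above(f), at(a), at(c), at(e), marked(a), marked(c)}
optimal plan length = 3; 3 > 2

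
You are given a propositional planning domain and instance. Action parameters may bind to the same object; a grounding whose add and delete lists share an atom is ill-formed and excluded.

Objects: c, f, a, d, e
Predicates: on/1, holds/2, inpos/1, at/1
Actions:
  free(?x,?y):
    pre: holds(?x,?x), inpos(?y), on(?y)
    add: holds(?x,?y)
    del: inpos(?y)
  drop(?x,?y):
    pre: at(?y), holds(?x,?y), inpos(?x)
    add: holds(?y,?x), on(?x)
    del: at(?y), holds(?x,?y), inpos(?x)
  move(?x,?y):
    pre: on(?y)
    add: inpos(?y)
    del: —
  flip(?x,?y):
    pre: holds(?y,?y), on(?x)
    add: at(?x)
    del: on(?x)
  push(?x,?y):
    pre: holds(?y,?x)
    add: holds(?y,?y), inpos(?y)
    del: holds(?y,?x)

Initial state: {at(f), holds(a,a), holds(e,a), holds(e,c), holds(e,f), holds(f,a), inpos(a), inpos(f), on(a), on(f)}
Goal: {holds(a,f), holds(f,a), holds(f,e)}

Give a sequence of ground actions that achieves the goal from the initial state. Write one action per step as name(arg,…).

free(a,f); push(c,e); drop(e,f)

1. free(a,f)  →  {at(f), holds(a,a), holds(a,f), holds(e,a), holds(e,c), holds(e,f), holds(f,a), inpos(a), on(a), on(f)}
2. push(c,e)  →  {at(f), holds(a,a), holds(a,f), holds(e,a), holds(e,e), holds(e,f), holds(f,a), inpos(a), inpos(e), on(a), on(f)}
3. drop(e,f)  →  {holds(a,a), holds(a,f), holds(e,a), holds(e,e), holds(f,a), holds(f,e), inpos(a), on(a), on(e), on(f)}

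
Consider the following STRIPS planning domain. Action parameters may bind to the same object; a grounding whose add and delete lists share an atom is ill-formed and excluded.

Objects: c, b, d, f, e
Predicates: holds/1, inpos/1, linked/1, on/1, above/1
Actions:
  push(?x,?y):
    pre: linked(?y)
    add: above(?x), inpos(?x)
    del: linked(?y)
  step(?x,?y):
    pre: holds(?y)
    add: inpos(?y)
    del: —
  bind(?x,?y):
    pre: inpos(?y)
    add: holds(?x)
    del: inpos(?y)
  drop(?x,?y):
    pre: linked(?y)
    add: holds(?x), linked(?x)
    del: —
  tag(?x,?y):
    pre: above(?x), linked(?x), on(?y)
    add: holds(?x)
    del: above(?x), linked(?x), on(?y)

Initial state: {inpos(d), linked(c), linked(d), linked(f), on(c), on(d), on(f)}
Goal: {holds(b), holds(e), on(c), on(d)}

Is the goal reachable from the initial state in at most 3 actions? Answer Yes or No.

1. bind(b,d)  →  {holds(b), linked(c), linked(d), linked(f), on(c), on(d), on(f)}
2. drop(e,c)  →  {holds(b), holds(e), linked(c), linked(d), linked(e), linked(f), on(c), on(d), on(f)}
optimal plan length = 2; 2 ≤ 3

Yes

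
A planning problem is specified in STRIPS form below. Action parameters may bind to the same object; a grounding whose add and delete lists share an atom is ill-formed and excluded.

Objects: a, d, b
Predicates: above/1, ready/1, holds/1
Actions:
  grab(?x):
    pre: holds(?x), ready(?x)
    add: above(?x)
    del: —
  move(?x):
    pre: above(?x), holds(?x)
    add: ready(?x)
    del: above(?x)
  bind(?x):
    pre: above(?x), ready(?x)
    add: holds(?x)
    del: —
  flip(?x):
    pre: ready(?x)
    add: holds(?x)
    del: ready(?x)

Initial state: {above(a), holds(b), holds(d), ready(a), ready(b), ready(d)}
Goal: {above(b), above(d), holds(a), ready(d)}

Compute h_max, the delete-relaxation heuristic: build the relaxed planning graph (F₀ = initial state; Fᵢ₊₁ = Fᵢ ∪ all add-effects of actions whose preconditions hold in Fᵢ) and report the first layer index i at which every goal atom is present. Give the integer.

F0 = init (6 atoms)
F1 = F0 ∪ {above(b), above(d), holds(a)}  (9 atoms)
goal ⊆ F1  ⇒  h_max = 1

1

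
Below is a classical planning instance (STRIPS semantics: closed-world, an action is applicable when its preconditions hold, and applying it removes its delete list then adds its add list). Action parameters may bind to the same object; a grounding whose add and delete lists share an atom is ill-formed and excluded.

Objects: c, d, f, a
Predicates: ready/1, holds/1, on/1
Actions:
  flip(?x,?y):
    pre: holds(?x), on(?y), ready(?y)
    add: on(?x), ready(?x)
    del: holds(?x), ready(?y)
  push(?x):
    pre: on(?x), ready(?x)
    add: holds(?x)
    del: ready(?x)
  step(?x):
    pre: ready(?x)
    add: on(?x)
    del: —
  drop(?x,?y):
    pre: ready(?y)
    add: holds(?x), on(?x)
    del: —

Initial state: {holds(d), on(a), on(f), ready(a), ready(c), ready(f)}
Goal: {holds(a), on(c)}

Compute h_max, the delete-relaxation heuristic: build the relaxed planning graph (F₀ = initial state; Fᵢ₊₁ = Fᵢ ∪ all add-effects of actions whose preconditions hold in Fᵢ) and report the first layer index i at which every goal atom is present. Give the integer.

1

F0 = init (6 atoms)
F1 = F0 ∪ {holds(a), holds(c), holds(f), on(c), on(d), ready(d)}  (12 atoms)
goal ⊆ F1  ⇒  h_max = 1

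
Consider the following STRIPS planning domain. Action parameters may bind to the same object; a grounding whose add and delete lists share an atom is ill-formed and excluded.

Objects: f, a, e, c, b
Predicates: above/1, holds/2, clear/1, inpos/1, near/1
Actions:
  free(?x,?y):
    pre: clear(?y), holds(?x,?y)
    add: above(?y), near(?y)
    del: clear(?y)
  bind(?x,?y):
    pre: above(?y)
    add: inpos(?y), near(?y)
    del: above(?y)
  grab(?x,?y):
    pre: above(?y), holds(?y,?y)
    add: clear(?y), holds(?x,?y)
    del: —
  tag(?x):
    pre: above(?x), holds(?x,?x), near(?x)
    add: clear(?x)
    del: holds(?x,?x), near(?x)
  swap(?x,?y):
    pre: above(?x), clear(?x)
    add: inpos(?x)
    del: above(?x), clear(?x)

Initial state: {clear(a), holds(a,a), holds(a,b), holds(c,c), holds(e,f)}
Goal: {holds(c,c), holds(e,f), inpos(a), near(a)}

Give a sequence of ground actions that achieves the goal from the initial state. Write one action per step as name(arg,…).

1. free(a,a)  →  {above(a), holds(a,a), holds(a,b), holds(c,c), holds(e,f), near(a)}
2. bind(f,a)  →  {holds(a,a), holds(a,b), holds(c,c), holds(e,f), inpos(a), near(a)}

free(a,a); bind(f,a)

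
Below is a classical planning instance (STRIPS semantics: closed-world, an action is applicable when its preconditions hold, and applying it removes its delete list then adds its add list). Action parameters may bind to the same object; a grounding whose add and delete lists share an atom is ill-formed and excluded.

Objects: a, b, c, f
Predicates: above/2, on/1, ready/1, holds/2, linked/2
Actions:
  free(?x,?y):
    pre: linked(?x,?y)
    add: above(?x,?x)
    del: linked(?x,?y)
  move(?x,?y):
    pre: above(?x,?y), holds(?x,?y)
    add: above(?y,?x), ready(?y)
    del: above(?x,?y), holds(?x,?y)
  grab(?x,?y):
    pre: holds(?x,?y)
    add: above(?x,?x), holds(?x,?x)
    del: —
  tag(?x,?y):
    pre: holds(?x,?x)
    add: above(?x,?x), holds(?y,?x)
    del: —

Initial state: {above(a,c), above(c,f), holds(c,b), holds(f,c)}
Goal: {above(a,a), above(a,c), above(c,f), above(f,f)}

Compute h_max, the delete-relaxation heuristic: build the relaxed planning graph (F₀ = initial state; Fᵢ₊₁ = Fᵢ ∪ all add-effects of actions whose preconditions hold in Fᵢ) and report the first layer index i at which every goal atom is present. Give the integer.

F0 = init (4 atoms)
F1 = F0 ∪ {above(c,c), above(f,f), holds(c,c), holds(f,f)}  (8 atoms)
F2 = F1 ∪ {holds(a,c), holds(a,f), holds(b,c), holds(b,f), holds(c,f)}  (13 atoms)
F3 = F2 ∪ {above(a,a), above(b,b), above(c,a), above(f,c), holds(a,a), holds(b,b), ready(c), ready(f)}  (21 atoms)
goal ⊆ F3  ⇒  h_max = 3

3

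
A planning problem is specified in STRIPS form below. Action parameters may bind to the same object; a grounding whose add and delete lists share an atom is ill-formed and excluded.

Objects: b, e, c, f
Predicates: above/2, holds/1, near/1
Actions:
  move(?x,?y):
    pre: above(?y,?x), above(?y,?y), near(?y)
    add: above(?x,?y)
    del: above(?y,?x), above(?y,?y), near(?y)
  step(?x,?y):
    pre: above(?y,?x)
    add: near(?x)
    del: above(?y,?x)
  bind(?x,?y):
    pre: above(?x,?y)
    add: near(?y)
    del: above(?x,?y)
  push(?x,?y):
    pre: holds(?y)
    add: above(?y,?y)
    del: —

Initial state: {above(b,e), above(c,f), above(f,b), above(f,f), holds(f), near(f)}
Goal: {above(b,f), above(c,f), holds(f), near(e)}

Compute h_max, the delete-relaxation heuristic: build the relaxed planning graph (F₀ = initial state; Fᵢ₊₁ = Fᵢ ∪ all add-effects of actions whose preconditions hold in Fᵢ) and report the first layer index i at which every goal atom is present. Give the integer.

1

F0 = init (6 atoms)
F1 = F0 ∪ {above(b,f), near(b), near(e)}  (9 atoms)
goal ⊆ F1  ⇒  h_max = 1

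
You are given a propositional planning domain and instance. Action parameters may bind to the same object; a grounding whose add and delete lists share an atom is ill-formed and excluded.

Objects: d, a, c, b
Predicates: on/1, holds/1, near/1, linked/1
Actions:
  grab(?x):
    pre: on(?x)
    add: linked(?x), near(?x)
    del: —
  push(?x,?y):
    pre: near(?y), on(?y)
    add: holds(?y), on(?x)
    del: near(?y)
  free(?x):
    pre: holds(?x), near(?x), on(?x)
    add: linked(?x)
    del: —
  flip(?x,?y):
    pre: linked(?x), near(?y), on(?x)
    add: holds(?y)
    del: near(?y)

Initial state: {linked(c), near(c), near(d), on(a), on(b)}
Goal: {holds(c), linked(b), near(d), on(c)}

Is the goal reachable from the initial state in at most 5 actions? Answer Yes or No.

1. grab(b)  →  {linked(b), linked(c), near(b), near(c), near(d), on(a), on(b)}
2. push(c,b)  →  {holds(b), linked(b), linked(c), near(c), near(d), on(a), on(b), on(c)}
3. push(d,c)  →  {holds(b), holds(c), linked(b), linked(c), near(d), on(a), on(b), on(c), on(d)}
optimal plan length = 3; 3 ≤ 5

Yes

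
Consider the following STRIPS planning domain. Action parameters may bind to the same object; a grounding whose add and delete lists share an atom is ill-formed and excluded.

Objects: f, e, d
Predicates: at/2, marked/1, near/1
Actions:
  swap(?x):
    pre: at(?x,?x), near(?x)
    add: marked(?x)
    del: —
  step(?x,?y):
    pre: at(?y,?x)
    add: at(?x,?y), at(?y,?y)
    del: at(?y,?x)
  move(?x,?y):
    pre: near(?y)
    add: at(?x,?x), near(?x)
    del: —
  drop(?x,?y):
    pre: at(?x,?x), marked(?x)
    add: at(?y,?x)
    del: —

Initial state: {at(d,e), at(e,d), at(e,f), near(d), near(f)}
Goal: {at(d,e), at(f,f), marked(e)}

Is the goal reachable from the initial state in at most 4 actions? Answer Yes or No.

Yes

1. move(f,f)  →  {at(d,e), at(e,d), at(e,f), at(f,f), near(d), near(f)}
2. move(e,f)  →  {at(d,e), at(e,d), at(e,e), at(e,f), at(f,f), near(d), near(e), near(f)}
3. swap(e)  →  {at(d,e), at(e,d), at(e,e), at(e,f), at(f,f), marked(e), near(d), near(e), near(f)}
optimal plan length = 3; 3 ≤ 4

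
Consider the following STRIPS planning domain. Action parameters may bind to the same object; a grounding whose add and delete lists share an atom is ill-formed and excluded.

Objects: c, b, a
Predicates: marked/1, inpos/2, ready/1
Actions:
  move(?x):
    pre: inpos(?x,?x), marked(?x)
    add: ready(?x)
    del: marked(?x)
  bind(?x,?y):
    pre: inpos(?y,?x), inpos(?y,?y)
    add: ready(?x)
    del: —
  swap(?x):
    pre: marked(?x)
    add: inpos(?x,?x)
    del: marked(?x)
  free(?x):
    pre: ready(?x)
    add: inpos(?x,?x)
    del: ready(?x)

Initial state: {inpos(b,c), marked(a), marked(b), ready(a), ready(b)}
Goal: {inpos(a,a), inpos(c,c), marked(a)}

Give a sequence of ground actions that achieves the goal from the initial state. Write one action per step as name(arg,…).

1. swap(b)  →  {inpos(b,b), inpos(b,c), marked(a), ready(a), ready(b)}
2. bind(c,b)  →  {inpos(b,b), inpos(b,c), marked(a), ready(a), ready(b), ready(c)}
3. free(c)  →  {inpos(b,b), inpos(b,c), inpos(c,c), marked(a), ready(a), ready(b)}
4. free(a)  →  {inpos(a,a), inpos(b,b), inpos(b,c), inpos(c,c), marked(a), ready(b)}

swap(b); bind(c,b); free(c); free(a)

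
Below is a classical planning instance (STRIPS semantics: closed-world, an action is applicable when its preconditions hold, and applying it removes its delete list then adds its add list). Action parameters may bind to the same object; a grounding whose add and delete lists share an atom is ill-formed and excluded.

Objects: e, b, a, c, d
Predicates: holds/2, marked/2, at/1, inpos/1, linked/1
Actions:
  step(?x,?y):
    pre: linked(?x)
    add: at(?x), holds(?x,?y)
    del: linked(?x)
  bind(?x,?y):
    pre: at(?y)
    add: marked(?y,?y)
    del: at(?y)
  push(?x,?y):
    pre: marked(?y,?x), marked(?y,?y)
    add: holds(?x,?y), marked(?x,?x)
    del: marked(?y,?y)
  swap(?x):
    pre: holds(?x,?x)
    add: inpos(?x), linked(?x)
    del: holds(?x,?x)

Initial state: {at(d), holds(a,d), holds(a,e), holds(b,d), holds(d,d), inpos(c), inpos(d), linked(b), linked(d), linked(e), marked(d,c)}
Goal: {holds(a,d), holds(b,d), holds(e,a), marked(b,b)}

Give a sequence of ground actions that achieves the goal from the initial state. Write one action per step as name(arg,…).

step(e,a); step(b,e); bind(e,b)

1. step(e,a)  →  {at(d), at(e), holds(a,d), holds(a,e), holds(b,d), holds(d,d), holds(e,a), inpos(c), inpos(d), linked(b), linked(d), marked(d,c)}
2. step(b,e)  →  {at(b), at(d), at(e), holds(a,d), holds(a,e), holds(b,d), holds(b,e), holds(d,d), holds(e,a), inpos(c), inpos(d), linked(d), marked(d,c)}
3. bind(e,b)  →  {at(d), at(e), holds(a,d), holds(a,e), holds(b,d), holds(b,e), holds(d,d), holds(e,a), inpos(c), inpos(d), linked(d), marked(b,b), marked(d,c)}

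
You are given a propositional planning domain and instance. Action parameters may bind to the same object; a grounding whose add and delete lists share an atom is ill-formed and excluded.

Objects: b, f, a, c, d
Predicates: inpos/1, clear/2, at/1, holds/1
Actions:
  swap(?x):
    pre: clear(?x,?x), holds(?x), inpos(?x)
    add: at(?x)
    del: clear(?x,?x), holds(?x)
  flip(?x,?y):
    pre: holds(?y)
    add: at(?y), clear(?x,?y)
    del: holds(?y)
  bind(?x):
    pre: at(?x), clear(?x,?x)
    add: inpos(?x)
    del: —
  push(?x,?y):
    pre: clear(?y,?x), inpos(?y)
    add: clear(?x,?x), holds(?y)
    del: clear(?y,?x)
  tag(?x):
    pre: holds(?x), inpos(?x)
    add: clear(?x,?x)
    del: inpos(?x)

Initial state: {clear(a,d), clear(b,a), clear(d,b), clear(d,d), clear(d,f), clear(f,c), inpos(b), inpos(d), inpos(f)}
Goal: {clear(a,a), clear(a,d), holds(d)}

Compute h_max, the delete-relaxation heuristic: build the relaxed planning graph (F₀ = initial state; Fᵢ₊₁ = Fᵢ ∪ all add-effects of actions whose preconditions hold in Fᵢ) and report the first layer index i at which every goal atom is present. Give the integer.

F0 = init (9 atoms)
F1 = F0 ∪ {clear(a,a), clear(b,b), clear(c,c), clear(f,f), holds(b), holds(d), holds(f)}  (16 atoms)
goal ⊆ F1  ⇒  h_max = 1

1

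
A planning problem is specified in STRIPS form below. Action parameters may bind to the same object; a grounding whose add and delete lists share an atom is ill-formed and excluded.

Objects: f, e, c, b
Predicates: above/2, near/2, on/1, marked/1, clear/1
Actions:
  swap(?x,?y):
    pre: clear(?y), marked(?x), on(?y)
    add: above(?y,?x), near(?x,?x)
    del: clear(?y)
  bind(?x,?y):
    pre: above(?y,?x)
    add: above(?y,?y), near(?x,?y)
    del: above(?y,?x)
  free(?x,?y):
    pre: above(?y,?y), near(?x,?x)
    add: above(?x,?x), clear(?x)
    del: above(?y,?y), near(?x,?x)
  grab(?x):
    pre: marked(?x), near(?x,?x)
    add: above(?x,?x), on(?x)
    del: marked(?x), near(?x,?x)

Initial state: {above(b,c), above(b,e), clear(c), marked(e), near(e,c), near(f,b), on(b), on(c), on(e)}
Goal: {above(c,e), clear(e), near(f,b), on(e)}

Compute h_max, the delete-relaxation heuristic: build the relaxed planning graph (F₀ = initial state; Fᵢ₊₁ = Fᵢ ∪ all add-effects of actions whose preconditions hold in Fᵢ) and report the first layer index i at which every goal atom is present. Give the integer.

F0 = init (9 atoms)
F1 = F0 ∪ {above(b,b), above(c,e), near(c,b), near(e,b), near(e,e)}  (14 atoms)
F2 = F1 ∪ {above(c,c), above(e,e), clear(e)}  (17 atoms)
goal ⊆ F2  ⇒  h_max = 2

2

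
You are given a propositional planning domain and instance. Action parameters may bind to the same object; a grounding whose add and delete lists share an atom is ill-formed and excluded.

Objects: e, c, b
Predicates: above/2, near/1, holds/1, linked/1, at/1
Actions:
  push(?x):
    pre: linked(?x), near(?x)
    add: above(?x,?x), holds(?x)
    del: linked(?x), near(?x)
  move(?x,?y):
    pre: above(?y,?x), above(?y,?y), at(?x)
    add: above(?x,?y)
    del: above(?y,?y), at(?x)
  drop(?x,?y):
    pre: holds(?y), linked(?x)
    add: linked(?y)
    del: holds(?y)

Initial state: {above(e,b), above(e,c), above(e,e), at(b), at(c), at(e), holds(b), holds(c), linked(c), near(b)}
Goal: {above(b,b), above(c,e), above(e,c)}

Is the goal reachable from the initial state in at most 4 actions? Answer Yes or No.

1. move(c,e)  →  {above(c,e), above(e,b), above(e,c), at(b), at(e), holds(b), holds(c), linked(c), near(b)}
2. drop(c,b)  →  {above(c,e), above(e,b), above(e,c), at(b), at(e), holds(c), linked(b), linked(c), near(b)}
3. push(b)  →  {above(b,b), above(c,e), above(e,b), above(e,c), at(b), at(e), holds(b), holds(c), linked(c)}
optimal plan length = 3; 3 ≤ 4

Yes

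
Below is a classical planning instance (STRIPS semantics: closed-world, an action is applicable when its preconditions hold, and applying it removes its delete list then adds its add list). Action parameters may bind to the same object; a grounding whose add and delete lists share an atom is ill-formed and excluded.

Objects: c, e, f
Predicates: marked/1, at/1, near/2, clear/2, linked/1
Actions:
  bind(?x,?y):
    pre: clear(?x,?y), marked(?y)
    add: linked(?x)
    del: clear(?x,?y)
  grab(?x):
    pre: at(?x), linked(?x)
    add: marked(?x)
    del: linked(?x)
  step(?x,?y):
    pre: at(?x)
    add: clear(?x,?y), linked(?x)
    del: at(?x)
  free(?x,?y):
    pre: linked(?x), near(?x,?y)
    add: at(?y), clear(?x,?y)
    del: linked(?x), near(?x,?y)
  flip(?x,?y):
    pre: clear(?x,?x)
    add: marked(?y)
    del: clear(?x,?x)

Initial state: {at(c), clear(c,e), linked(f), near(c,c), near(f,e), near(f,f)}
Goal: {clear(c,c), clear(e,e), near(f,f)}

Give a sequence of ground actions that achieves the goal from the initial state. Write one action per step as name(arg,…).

step(c,c); free(f,e); step(e,e)

1. step(c,c)  →  {clear(c,c), clear(c,e), linked(c), linked(f), near(c,c), near(f,e), near(f,f)}
2. free(f,e)  →  {at(e), clear(c,c), clear(c,e), clear(f,e), linked(c), near(c,c), near(f,f)}
3. step(e,e)  →  {clear(c,c), clear(c,e), clear(e,e), clear(f,e), linked(c), linked(e), near(c,c), near(f,f)}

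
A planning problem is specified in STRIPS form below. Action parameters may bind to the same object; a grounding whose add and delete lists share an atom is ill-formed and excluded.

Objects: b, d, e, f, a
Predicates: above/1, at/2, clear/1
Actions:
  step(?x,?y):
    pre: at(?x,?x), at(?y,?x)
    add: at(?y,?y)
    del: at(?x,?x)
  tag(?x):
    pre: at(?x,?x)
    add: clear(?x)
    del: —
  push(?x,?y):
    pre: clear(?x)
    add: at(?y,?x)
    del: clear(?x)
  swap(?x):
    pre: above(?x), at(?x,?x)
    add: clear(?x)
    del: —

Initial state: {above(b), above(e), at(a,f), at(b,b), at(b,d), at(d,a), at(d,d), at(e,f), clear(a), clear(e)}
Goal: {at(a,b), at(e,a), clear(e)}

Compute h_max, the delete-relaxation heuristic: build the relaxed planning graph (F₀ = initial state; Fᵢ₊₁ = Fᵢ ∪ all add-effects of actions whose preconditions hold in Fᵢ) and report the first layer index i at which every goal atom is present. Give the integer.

F0 = init (10 atoms)
F1 = F0 ∪ {at(a,a), at(a,e), at(b,a), at(b,e), at(d,e), at(e,a), at(e,e), at(f,a), at(f,e), clear(b), clear(d)}  (21 atoms)
F2 = F1 ∪ {at(a,b), at(a,d), at(d,b), at(e,b), at(e,d), at(f,b), at(f,d), at(f,f)}  (29 atoms)
goal ⊆ F2  ⇒  h_max = 2

2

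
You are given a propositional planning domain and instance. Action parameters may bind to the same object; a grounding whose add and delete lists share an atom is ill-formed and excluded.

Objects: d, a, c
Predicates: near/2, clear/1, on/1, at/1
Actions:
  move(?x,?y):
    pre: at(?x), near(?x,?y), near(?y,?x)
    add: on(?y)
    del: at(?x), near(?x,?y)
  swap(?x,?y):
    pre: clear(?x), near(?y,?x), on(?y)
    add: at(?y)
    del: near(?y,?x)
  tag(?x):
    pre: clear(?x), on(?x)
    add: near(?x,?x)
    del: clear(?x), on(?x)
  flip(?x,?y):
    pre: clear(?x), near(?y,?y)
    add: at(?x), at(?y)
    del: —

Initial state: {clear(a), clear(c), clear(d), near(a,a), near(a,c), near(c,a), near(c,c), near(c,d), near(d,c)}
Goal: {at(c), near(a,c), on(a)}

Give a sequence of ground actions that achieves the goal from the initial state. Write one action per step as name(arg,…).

1. flip(a,c)  →  {at(a), at(c), clear(a), clear(c), clear(d), near(a,a), near(a,c), near(c,a), near(c,c), near(c,d), near(d,c)}
2. move(a,a)  →  {at(c), clear(a), clear(c), clear(d), near(a,c), near(c,a), near(c,c), near(c,d), near(d,c), on(a)}

flip(a,c); move(a,a)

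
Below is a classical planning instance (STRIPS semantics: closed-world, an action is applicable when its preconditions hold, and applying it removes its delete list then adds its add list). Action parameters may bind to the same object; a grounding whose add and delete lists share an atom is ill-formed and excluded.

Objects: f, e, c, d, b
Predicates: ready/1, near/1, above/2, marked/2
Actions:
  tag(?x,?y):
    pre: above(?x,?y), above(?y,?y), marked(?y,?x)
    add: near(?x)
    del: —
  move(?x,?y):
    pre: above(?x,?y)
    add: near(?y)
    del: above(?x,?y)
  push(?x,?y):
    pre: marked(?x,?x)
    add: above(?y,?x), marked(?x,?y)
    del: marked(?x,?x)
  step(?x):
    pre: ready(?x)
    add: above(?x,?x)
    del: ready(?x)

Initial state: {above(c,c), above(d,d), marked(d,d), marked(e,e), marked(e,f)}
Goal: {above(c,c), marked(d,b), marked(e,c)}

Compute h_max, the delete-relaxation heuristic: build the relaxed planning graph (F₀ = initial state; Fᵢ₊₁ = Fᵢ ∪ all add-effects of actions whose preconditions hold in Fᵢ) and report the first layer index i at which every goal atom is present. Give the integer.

F0 = init (5 atoms)
F1 = F0 ∪ {above(b,d), above(b,e), above(c,d), above(c,e), above(d,e), above(e,d), above(f,d), above(f,e), marked(d,b), marked(d,c), marked(d,e), marked(d,f), marked(e,b), marked(e,c), marked(e,d), near(c), near(d)}  (22 atoms)
goal ⊆ F1  ⇒  h_max = 1

1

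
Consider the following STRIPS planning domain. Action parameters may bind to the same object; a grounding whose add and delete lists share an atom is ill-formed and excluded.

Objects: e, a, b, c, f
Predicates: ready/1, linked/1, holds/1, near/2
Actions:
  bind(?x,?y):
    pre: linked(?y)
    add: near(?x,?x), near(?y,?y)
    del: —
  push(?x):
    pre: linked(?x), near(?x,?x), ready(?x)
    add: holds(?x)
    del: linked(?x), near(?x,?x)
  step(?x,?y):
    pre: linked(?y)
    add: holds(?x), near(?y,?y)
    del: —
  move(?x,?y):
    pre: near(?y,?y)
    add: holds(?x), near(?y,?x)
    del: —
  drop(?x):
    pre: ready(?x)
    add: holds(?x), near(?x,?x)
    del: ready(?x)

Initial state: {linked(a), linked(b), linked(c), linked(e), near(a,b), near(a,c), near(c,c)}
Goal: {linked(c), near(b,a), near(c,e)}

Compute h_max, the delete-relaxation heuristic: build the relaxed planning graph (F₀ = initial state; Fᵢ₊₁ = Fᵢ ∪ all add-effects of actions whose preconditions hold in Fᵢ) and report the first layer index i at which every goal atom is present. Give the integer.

F0 = init (7 atoms)
F1 = F0 ∪ {holds(a), holds(b), holds(c), holds(e), holds(f), near(a,a), near(b,b), near(c,a), near(c,b), near(c,e), near(c,f), near(e,e), near(f,f)}  (20 atoms)
F2 = F1 ∪ {near(a,e), near(a,f), near(b,a), near(b,c), near(b,e), near(b,f), near(e,a), near(e,b), near(e,c), near(e,f), near(f,a), near(f,b), near(f,c), near(f,e)}  (34 atoms)
goal ⊆ F2  ⇒  h_max = 2

2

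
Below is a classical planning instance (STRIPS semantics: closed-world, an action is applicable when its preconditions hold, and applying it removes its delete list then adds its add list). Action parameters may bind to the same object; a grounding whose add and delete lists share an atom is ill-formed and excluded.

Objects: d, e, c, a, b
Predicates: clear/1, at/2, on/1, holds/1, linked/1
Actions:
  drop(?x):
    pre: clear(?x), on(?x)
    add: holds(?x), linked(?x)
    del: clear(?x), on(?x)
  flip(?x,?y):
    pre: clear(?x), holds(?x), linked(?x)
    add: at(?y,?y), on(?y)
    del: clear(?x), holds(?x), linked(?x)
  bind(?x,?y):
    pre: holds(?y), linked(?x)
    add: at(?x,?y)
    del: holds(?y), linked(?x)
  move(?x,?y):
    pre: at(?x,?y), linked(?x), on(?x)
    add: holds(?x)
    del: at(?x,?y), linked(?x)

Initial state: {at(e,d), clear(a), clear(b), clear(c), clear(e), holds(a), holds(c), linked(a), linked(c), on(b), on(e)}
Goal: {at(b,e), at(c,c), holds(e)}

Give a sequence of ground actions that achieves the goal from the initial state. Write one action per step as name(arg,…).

drop(e); drop(b); flip(c,e); flip(a,c); bind(b,e); move(e,d)

1. drop(e)  →  {at(e,d), clear(a), clear(b), clear(c), holds(a), holds(c), holds(e), linked(a), linked(c), linked(e), on(b)}
2. drop(b)  →  {at(e,d), clear(a), clear(c), holds(a), holds(b), holds(c), holds(e), linked(a), linked(b), linked(c), linked(e)}
3. flip(c,e)  →  {at(e,d), at(e,e), clear(a), holds(a), holds(b), holds(e), linked(a), linked(b), linked(e), on(e)}
4. flip(a,c)  →  {at(c,c), at(e,d), at(e,e), holds(b), holds(e), linked(b), linked(e), on(c), on(e)}
5. bind(b,e)  →  {at(b,e), at(c,c), at(e,d), at(e,e), holds(b), linked(e), on(c), on(e)}
6. move(e,d)  →  {at(b,e), at(c,c), at(e,e), holds(b), holds(e), on(c), on(e)}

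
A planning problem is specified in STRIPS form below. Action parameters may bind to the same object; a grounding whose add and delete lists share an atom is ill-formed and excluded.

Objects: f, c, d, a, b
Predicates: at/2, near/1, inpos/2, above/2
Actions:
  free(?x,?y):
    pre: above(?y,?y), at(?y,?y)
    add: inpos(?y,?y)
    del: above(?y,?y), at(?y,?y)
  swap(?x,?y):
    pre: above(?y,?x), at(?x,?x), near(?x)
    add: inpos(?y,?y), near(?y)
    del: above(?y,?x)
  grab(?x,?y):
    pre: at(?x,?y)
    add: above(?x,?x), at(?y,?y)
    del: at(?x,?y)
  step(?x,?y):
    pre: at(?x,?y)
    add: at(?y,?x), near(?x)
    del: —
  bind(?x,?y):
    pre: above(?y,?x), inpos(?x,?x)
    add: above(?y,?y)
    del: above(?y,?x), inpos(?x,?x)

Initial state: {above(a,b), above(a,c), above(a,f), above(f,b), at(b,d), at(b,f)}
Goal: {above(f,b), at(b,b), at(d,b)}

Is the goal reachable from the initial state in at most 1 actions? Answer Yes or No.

No

1. step(b,f)  →  {above(a,b), above(a,c), above(a,f), above(f,b), at(b,d), at(b,f), at(f,b), near(b)}
2. grab(f,b)  →  {above(a,b), above(a,c), above(a,f), above(f,b), above(f,f), at(b,b), at(b,d), at(b,f), near(b)}
3. step(b,d)  →  {above(a,b), above(a,c), above(a,f), above(f,b), above(f,f), at(b,b), at(b,d), at(b,f), at(d,b), near(b)}
optimal plan length = 3; 3 > 1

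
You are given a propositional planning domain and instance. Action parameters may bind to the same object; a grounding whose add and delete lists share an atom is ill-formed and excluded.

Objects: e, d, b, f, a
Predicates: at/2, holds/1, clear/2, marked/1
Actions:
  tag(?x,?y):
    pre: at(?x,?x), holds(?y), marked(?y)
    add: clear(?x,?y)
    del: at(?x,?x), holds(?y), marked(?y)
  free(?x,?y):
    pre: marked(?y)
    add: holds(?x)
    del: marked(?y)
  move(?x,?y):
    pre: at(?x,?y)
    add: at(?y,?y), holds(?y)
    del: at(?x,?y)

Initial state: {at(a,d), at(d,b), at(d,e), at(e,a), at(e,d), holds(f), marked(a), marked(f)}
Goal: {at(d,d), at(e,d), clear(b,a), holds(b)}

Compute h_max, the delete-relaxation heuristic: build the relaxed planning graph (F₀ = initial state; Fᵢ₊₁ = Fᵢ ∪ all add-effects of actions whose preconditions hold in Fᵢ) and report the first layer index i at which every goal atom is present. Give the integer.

2

F0 = init (8 atoms)
F1 = F0 ∪ {at(a,a), at(b,b), at(d,d), at(e,e), holds(a), holds(b), holds(d), holds(e)}  (16 atoms)
F2 = F1 ∪ {clear(a,a), clear(a,f), clear(b,a), clear(b,f), clear(d,a), clear(d,f), clear(e,a), clear(e,f)}  (24 atoms)
goal ⊆ F2  ⇒  h_max = 2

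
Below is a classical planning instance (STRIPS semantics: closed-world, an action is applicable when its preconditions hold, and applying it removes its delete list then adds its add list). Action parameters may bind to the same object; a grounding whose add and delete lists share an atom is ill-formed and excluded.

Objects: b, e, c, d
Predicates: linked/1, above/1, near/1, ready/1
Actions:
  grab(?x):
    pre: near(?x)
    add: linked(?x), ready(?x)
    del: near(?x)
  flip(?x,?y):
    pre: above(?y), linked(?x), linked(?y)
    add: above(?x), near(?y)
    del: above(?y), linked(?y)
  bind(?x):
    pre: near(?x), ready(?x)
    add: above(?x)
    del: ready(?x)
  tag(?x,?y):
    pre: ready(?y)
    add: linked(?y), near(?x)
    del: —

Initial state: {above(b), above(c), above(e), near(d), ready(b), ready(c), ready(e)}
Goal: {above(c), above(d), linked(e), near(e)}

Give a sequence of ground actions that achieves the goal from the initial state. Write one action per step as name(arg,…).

grab(d); tag(b,b); flip(d,b); tag(e,e)

1. grab(d)  →  {above(b), above(c), above(e), linked(d), ready(b), ready(c), ready(d), ready(e)}
2. tag(b,b)  →  {above(b), above(c), above(e), linked(b), linked(d), near(b), ready(b), ready(c), ready(d), ready(e)}
3. flip(d,b)  →  {above(c), above(d), above(e), linked(d), near(b), ready(b), ready(c), ready(d), ready(e)}
4. tag(e,e)  →  {above(c), above(d), above(e), linked(d), linked(e), near(b), near(e), ready(b), ready(c), ready(d), ready(e)}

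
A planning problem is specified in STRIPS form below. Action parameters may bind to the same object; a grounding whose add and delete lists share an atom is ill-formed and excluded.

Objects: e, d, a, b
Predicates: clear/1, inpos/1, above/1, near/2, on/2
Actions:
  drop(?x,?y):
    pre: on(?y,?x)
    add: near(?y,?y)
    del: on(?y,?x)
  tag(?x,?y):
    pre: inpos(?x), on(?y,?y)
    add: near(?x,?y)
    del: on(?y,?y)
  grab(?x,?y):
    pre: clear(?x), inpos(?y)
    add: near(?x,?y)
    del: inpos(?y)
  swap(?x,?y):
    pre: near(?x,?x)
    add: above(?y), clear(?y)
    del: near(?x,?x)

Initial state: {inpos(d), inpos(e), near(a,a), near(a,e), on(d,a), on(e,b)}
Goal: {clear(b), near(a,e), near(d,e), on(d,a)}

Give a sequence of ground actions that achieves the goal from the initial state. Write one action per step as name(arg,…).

drop(b,e); swap(e,d); grab(d,e); swap(a,b)

1. drop(b,e)  →  {inpos(d), inpos(e), near(a,a), near(a,e), near(e,e), on(d,a)}
2. swap(e,d)  →  {above(d), clear(d), inpos(d), inpos(e), near(a,a), near(a,e), on(d,a)}
3. grab(d,e)  →  {above(d), clear(d), inpos(d), near(a,a), near(a,e), near(d,e), on(d,a)}
4. swap(a,b)  →  {above(b), above(d), clear(b), clear(d), inpos(d), near(a,e), near(d,e), on(d,a)}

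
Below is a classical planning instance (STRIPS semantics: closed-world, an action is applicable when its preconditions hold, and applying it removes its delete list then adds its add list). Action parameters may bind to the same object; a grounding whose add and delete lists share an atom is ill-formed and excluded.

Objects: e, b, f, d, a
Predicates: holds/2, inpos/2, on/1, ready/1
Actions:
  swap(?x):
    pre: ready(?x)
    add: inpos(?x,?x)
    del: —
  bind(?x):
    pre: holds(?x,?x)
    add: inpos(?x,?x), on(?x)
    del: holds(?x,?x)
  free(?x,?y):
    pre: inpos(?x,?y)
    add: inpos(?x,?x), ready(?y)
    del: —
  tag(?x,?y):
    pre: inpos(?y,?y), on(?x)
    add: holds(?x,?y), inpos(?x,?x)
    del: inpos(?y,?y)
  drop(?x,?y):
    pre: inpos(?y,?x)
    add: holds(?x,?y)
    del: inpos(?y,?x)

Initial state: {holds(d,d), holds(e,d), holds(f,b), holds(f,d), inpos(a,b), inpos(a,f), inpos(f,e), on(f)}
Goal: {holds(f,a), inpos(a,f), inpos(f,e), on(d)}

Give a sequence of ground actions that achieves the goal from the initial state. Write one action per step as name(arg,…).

bind(d); free(a,b); tag(f,a)

1. bind(d)  →  {holds(e,d), holds(f,b), holds(f,d), inpos(a,b), inpos(a,f), inpos(d,d), inpos(f,e), on(d), on(f)}
2. free(a,b)  →  {holds(e,d), holds(f,b), holds(f,d), inpos(a,a), inpos(a,b), inpos(a,f), inpos(d,d), inpos(f,e), on(d), on(f), ready(b)}
3. tag(f,a)  →  {holds(e,d), holds(f,a), holds(f,b), holds(f,d), inpos(a,b), inpos(a,f), inpos(d,d), inpos(f,e), inpos(f,f), on(d), on(f), ready(b)}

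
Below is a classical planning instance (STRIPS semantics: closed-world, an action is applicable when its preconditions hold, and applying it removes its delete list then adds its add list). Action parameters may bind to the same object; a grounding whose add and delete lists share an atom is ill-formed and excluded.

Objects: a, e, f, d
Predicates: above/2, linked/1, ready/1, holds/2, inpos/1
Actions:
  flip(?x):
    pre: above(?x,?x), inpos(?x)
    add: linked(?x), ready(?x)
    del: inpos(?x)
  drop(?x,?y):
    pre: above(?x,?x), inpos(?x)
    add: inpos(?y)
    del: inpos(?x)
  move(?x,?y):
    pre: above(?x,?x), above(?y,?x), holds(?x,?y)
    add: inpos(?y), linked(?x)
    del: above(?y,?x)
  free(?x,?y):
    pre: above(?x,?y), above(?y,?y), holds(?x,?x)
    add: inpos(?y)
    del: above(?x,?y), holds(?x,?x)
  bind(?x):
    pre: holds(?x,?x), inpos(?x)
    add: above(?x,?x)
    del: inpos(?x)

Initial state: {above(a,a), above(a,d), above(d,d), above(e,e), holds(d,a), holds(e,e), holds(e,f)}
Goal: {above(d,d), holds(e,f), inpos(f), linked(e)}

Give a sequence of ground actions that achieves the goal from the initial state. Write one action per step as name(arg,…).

1. move(e,e)  →  {above(a,a), above(a,d), above(d,d), holds(d,a), holds(e,e), holds(e,f), inpos(e), linked(e)}
2. move(d,a)  →  {above(a,a), above(d,d), holds(d,a), holds(e,e), holds(e,f), inpos(a), inpos(e), linked(d), linked(e)}
3. drop(a,f)  →  {above(a,a), above(d,d), holds(d,a), holds(e,e), holds(e,f), inpos(e), inpos(f), linked(d), linked(e)}

move(e,e); move(d,a); drop(a,f)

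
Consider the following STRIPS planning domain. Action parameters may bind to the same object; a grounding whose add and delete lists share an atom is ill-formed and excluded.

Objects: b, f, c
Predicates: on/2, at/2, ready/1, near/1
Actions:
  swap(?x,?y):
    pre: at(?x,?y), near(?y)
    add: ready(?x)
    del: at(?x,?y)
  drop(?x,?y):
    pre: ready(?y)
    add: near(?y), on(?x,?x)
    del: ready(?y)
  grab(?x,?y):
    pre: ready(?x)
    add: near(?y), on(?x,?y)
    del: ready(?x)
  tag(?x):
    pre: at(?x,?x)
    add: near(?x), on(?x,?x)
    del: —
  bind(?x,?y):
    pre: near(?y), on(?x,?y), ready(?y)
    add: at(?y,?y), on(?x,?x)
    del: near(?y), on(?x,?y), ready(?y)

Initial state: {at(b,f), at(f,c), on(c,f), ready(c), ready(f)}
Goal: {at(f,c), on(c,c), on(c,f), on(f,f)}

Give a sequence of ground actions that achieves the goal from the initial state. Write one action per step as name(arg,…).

1. drop(f,f)  →  {at(b,f), at(f,c), near(f), on(c,f), on(f,f), ready(c)}
2. drop(c,c)  →  {at(b,f), at(f,c), near(c), near(f), on(c,c), on(c,f), on(f,f)}

drop(f,f); drop(c,c)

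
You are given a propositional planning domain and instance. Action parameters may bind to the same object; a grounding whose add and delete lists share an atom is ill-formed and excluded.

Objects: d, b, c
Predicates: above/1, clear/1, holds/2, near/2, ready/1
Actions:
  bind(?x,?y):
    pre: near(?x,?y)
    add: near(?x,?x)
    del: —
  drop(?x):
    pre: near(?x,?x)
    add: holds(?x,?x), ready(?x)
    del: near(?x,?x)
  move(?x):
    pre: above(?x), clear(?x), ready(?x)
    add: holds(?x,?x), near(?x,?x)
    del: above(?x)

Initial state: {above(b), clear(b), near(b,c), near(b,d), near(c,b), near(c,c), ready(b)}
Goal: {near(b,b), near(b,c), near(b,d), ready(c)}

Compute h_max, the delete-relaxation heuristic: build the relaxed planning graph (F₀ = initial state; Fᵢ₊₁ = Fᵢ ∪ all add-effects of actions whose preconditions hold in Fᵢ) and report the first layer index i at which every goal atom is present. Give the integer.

1

F0 = init (7 atoms)
F1 = F0 ∪ {holds(b,b), holds(c,c), near(b,b), ready(c)}  (11 atoms)
goal ⊆ F1  ⇒  h_max = 1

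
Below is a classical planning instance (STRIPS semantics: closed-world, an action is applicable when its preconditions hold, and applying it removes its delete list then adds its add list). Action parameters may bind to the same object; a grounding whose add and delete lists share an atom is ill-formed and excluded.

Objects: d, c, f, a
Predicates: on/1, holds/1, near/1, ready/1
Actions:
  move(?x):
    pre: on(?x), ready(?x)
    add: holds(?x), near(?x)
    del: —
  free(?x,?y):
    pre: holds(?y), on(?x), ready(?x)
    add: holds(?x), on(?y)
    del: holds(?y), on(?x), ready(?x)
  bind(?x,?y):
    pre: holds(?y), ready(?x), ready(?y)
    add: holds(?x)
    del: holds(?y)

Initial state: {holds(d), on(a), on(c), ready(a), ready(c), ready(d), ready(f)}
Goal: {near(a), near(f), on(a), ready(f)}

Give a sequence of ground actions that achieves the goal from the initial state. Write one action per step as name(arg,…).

1. move(a)  →  {holds(a), holds(d), near(a), on(a), on(c), ready(a), ready(c), ready(d), ready(f)}
2. bind(f,d)  →  {holds(a), holds(f), near(a), on(a), on(c), ready(a), ready(c), ready(d), ready(f)}
3. free(c,f)  →  {holds(a), holds(c), near(a), on(a), on(f), ready(a), ready(d), ready(f)}
4. move(f)  →  {holds(a), holds(c), holds(f), near(a), near(f), on(a), on(f), ready(a), ready(d), ready(f)}

move(a); bind(f,d); free(c,f); move(f)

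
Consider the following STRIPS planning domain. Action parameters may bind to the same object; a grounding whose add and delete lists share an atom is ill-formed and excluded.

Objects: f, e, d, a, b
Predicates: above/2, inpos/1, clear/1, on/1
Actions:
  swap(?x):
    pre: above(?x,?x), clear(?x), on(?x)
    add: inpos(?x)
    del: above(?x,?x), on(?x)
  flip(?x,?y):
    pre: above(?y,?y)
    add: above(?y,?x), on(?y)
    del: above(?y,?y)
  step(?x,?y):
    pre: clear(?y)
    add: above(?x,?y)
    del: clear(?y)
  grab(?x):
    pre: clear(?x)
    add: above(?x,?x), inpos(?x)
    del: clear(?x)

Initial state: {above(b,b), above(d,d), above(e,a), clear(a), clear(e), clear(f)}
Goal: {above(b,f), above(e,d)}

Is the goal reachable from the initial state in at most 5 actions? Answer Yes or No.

Yes

1. flip(f,b)  →  {above(b,f), above(d,d), above(e,a), clear(a), clear(e), clear(f), on(b)}
2. step(e,e)  →  {above(b,f), above(d,d), above(e,a), above(e,e), clear(a), clear(f), on(b)}
3. flip(d,e)  →  {above(b,f), above(d,d), above(e,a), above(e,d), clear(a), clear(f), on(b), on(e)}
optimal plan length = 3; 3 ≤ 5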